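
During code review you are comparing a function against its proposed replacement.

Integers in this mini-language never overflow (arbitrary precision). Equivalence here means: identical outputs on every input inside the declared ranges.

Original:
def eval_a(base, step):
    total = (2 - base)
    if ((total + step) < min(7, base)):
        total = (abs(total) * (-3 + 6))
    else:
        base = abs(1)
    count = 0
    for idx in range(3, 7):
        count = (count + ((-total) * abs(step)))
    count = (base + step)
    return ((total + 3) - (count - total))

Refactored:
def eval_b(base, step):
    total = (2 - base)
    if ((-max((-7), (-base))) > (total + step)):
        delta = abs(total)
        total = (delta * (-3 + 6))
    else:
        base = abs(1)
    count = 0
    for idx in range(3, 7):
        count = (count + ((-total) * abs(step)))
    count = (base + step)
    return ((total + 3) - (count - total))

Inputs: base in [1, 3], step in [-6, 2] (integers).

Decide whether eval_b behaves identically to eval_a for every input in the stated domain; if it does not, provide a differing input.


Side by side, the visible changes include: statement counts differ; min/max/abs usage differs; local variable names differ; comparison usage differs.
Spot check at base=2, step=0 — eval_a: total = 0; ((total + step) < min(7, base)) -> true; total = 0; count = 0; [idx=3]; count = 0; [idx=4]; count = 0; [idx=5]; count = 0; [idx=6]; count = 0; count = 2; return 1. eval_b: total = 0; ((-max((-7), (-base))) > (total + step)) -> true; delta = 0; total = 0; count = 0; [idx=3]; count = 0; [idx=4]; count = 0; [idx=5]; count = 0; [idx=6]; count = 0; count = 2; return 1. Both give 1.
An exhaustive pass over the 27 declared inputs shows identical outputs.
verdict: equivalent


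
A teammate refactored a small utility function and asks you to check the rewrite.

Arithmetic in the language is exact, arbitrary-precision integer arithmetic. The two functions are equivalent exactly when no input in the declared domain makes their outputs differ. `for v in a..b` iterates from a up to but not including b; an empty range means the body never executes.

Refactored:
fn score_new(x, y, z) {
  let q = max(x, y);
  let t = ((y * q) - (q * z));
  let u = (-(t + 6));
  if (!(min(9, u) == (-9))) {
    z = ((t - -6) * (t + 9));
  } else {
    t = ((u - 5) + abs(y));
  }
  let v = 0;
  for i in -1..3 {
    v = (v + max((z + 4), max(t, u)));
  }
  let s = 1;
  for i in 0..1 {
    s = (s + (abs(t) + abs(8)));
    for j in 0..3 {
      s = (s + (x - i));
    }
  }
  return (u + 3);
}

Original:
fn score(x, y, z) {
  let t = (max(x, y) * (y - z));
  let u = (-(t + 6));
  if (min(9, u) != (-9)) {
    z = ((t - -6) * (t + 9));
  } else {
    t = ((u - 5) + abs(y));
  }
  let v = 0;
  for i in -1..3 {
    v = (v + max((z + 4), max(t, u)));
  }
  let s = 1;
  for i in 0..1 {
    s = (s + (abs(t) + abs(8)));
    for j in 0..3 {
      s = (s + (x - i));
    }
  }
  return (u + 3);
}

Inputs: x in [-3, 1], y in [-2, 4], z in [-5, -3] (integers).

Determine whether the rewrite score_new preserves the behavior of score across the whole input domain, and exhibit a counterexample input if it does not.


The two are interchangeable: comparison usage differs; and boolean connective usage differs; and arithmetic usage differs; and local variable names differ; and statement counts differ, and every declared input agrees.
As a probe, take x=-3, y=3, z=-5: score runs t := 24 | u := -30 | (min(9, u) != (-9)): true | z := 990 | v := 0 | iter i=-1: | v := 994 | iter i=0: | v := 1988 | iter i=1: | v := 2982 | iter i=2: | v := 3976 | s := 1 | iter i=0: | s := 33 | iter j=0: | s := 30 | iter j=1: | s := 27 | iter j=2: | s := 24 | result -27; score_new runs q := 3 | t := 24 | u := -30 | (!(min(9, u) == (-9))): true | z := 990 | v := 0 | iter i=-1: | v := 994 | iter i=0: | v := 1988 | iter i=1: | v := 2982 | iter i=2: | v := 3976 | s := 1 | iter i=0: | s := 33 | iter j=0: | s := 30 | iter j=1: | s := 27 | iter j=2: | s := 24 | result -27; both end at -27.
Every one of the 105 inputs gives matching results.
verdict: equivalent


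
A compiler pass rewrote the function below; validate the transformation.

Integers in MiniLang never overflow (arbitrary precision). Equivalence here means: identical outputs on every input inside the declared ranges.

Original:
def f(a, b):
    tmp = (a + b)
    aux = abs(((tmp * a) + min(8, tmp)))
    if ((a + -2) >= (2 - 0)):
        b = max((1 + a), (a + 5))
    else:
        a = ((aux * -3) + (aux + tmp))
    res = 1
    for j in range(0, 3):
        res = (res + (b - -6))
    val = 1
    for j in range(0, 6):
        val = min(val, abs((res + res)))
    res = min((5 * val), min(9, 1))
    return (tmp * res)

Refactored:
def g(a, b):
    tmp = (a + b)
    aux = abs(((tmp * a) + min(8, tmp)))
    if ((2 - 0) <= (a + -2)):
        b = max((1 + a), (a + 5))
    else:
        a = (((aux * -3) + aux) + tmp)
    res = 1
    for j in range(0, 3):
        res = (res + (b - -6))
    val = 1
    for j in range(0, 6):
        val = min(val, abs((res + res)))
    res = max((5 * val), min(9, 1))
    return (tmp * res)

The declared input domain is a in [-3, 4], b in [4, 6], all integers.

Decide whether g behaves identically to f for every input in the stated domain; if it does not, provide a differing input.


Evaluate both at a=-3, b=4.
f: tmp := 1 | aux := 2 | ((a + -2) >= (2 - 0)): false | a := -3 | res := 1 | iter j=0: | res := 11 | iter j=1: | res := 21 | iter j=2: | res := 31 | val := 1 | iter j=0: | val := 1 | iter j=1: | val := 1 | iter j=2: | val := 1 | iter j=3: | val := 1 | iter j=4: | val := 1 | iter j=5: | val := 1 | res := 1 | result 1
g: tmp := 1 | aux := 2 | ((2 - 0) <= (a + -2)): false | a := -3 | res := 1 | iter j=0: | res := 11 | iter j=1: | res := 21 | iter j=2: | res := 31 | val := 1 | iter j=0: | val := 1 | iter j=1: | val := 1 | iter j=2: | val := 1 | iter j=3: | val := 1 | iter j=4: | val := 1 | iter j=5: | val := 1 | res := 5 | result 5
1 against 5: the behavior changed.
verdict: not equivalent; witness: a=-3, b=4


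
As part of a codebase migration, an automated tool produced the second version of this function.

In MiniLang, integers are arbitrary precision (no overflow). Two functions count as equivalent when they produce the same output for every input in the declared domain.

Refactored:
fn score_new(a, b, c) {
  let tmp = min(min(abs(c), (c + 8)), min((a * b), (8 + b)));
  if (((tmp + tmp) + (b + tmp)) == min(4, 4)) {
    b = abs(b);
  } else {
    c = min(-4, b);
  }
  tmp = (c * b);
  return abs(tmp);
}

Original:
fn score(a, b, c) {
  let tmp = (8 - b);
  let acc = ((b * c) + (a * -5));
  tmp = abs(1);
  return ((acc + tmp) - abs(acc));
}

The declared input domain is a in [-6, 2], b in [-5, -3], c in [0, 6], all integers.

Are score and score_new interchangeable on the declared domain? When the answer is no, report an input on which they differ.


There is a counterexample at a=-6, b=-5, c=0: 1 on one side, 25 on the other.
score: tmp=13, then acc=30, then tmp=1, then returns 1
score_new: tmp=0, then (((tmp + tmp) + (b + tmp)) == min(4, 4)) is false, then c=-5, then tmp=25, then returns 25
verdict: not equivalent; witness: a=-6, b=-5, c=0


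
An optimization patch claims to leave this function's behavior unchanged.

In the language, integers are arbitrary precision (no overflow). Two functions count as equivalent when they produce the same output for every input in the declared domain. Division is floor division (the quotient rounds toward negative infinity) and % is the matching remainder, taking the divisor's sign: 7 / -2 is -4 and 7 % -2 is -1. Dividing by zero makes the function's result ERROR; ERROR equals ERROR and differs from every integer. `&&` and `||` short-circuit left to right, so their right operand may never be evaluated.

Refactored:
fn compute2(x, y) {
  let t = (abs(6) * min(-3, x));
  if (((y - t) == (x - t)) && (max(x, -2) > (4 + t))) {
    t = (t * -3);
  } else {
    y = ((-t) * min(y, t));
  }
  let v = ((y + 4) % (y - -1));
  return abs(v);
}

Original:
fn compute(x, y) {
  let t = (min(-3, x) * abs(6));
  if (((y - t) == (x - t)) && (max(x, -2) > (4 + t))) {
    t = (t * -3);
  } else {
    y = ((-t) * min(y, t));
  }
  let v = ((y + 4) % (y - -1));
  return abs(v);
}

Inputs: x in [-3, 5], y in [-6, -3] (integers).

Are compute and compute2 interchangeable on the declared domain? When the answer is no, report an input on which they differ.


Side by side, the visible changes include: same computation, different form.
As a probe, take x=-2, y=-3: compute runs t := -18 | (((y - t) == (x - t)) && (max(x, -2) > (4 + t))): false | y := -324 | v := -320 | result 320; compute2 runs t := -18 | (((y - t) == (x - t)) && (max(x, -2) > (4 + t))): false | y := -324 | v := -320 | result 320; both end at 320.
Checked all 36 inputs in the declared domain: the outputs agree on every one.
verdict: equivalent


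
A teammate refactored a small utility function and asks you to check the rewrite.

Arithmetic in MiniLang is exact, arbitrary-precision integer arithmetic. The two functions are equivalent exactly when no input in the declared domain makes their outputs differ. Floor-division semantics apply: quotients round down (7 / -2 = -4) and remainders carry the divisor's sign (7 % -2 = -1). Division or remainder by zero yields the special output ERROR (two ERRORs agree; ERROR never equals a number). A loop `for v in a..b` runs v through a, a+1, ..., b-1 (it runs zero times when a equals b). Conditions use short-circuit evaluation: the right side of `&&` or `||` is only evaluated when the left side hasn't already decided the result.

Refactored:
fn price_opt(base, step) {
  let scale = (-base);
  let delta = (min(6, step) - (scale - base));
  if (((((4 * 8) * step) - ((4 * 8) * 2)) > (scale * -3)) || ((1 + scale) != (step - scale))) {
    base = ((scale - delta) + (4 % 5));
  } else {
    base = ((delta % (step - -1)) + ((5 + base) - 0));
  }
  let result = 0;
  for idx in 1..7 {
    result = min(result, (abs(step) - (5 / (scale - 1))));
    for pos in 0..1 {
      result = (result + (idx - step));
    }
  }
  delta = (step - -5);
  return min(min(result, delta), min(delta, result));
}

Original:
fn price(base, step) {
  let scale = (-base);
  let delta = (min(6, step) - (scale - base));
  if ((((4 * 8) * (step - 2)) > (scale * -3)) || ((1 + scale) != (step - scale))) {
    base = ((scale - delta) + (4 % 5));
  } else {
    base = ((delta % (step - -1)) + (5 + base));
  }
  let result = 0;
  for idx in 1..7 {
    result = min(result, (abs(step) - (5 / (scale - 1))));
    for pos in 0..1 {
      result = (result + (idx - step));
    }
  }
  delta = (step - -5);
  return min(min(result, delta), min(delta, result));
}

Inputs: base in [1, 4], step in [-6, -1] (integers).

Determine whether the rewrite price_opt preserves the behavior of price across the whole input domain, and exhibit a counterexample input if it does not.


Changes here: arithmetic usage differs, plus constant usage differs; the full 24-point sweep finds no disagreement.
verdict: equivalent


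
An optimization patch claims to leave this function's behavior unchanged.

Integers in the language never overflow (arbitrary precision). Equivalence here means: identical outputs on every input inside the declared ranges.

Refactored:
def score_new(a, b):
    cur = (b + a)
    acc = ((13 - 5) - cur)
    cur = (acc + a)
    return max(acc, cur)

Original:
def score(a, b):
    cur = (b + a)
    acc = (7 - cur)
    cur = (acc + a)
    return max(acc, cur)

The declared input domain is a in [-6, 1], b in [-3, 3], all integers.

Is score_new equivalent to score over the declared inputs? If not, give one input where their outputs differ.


Not equivalent: a=-6, b=-3 separates them (16 vs 17).
score: cur=-9, then acc=16, then cur=10, then returns 16
score_new: cur=-9, then acc=17, then cur=11, then returns 17
verdict: not equivalent; witness: a=-6, b=-3


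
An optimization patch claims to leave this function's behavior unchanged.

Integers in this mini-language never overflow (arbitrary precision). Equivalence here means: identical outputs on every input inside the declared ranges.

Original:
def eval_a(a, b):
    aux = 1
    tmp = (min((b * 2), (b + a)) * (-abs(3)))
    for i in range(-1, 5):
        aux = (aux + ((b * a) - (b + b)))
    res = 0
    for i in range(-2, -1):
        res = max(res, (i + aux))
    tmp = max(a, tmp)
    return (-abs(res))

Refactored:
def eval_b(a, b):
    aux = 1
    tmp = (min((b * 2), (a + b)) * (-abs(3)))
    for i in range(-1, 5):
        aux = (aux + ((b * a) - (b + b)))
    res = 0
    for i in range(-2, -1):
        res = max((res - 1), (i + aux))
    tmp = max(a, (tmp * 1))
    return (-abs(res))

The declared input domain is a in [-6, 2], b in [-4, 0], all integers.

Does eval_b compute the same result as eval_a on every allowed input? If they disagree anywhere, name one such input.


Evaluate both at a=-6, b=0.
eval_a: aux=1, then tmp=18, then (i=-1), then aux=1, then (i=0), then aux=1, then (i=1), then aux=1, then (i=2), then aux=1, then (i=3), then aux=1, then (i=4), then aux=1, then res=0, then (i=-2), then res=0, then tmp=18, then returns 0
eval_b: aux=1, then tmp=18, then (i=-1), then aux=1, then (i=0), then aux=1, then (i=1), then aux=1, then (i=2), then aux=1, then (i=3), then aux=1, then (i=4), then aux=1, then res=0, then (i=-2), then res=-1, then tmp=18, then returns -1
0 vs -1 — the two versions disagree here.
verdict: not equivalent; witness: a=-6, b=0


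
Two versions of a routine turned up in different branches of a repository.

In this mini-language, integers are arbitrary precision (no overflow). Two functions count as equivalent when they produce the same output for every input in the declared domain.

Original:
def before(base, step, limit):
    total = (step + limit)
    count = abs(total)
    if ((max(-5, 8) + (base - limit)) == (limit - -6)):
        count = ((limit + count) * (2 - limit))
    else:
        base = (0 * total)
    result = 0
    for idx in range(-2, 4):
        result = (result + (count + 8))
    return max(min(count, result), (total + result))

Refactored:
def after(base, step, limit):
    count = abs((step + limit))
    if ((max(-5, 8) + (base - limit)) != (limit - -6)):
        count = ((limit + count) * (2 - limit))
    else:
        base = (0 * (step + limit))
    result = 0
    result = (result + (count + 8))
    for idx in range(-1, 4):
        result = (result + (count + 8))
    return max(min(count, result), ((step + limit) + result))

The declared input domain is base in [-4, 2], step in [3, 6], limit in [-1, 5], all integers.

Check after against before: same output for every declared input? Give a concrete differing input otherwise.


base=-4, step=3, limit=-1 yields 68 from before but 62 from after.
verdict: not equivalent; witness: base=-4, step=3, limit=-1


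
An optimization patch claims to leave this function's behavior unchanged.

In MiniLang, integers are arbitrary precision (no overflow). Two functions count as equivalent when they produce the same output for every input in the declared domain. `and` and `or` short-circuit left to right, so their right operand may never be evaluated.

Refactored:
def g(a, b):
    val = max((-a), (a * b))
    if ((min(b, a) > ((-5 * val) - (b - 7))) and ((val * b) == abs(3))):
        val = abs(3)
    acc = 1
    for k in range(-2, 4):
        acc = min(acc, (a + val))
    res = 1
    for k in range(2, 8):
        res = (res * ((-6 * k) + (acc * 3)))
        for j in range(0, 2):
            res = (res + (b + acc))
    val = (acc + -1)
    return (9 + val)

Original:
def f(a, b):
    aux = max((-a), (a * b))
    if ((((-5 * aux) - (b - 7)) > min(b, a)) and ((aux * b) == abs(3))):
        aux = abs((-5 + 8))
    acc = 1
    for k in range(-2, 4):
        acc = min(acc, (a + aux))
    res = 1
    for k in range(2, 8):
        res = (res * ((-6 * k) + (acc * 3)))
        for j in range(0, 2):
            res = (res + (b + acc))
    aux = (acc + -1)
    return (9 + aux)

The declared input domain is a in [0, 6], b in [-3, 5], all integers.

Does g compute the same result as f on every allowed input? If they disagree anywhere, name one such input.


Not equivalent: a=1, b=-3 separates them (9 vs 8).
f: aux becomes -1; next ((((-5 * aux) - (b - 7)) > min(b, a)) and ((aux * b) == abs(3))) evaluates to true; next aux becomes 3; next acc becomes 1; next at k=-2:; next acc becomes 1; next at k=-1:; next acc becomes 1; next at k=0:; next acc becomes 1; next at k=1:; next acc becomes 1; next at k=2:; next acc becomes 1; next at k=3:; next acc becomes 1; next res becomes 1; next at k=2:; next res becomes -9; next at j=0:; next res becomes -11; next at j=1:; next res becomes -13; next at k=3:; next res becomes 195; next at j=0:; next res becomes 193; next at j=1:; next res becomes 191; next at k=4:; next res becomes -4011; next at j=0:; next res becomes -4013; next at j=1:; next res becomes -4015; next at k=5:; next res becomes 108405; next at j=0:; next res becomes 108403; next at j=1:; next res becomes 108401; next at k=6:; next res becomes -3577233; next at j=0:; next res becomes -3577235; next at j=1:; next res becomes -3577237; next at k=7:; next res becomes 139512243; next at j=0:; next res becomes 139512241; next at j=1:; next res becomes 139512239; next aux becomes 0; next final value 9
g: val becomes -1; next ((min(b, a) > ((-5 * val) - (b - 7))) and ((val * b) == abs(3))) evaluates to false; next acc becomes 1; next at k=-2:; next acc becomes 0; next at k=-1:; next acc becomes 0; next at k=0:; next acc becomes 0; next at k=1:; next acc becomes 0; next at k=2:; next acc becomes 0; next at k=3:; next acc becomes 0; next res becomes 1; next at k=2:; next res becomes -12; next at j=0:; next res becomes -15; next at j=1:; next res becomes -18; next at k=3:; next res becomes 324; next at j=0:; next res becomes 321; next at j=1:; next res becomes 318; next at k=4:; next res becomes -7632; next at j=0:; next res becomes -7635; next at j=1:; next res becomes -7638; next at k=5:; next res becomes 229140; next at j=0:; next res becomes 229137; next at j=1:; next res becomes 229134; next at k=6:; next res becomes -8248824; next at j=0:; next res becomes -8248827; next at j=1:; next res becomes -8248830; next at k=7:; next res becomes 346450860; next at j=0:; next res becomes 346450857; next at j=1:; next res becomes 346450854; next val becomes -1; next final value 8
verdict: not equivalent; witness: a=1, b=-3


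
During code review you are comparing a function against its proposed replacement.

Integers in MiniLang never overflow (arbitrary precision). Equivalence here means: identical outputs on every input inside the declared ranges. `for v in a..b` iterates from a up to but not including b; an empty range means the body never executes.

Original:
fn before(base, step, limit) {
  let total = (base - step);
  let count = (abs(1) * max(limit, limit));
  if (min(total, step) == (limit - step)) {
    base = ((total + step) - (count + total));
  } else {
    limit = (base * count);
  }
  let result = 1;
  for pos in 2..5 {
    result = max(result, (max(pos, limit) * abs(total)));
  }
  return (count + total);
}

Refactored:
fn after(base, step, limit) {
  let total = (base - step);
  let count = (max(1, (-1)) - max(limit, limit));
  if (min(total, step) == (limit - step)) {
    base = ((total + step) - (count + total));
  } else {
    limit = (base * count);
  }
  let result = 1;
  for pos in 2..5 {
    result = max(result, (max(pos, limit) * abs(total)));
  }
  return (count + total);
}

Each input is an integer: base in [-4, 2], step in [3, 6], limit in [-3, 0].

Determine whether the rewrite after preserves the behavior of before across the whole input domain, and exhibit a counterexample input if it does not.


Not equivalent: base=-4, step=3, limit=-3 separates them (-10 vs -3).
before: total := -7 | count := -3 | (min(total, step) == (limit - step)): false | limit := 12 | result := 1 | iter pos=2: | result := 84 | iter pos=3: | result := 84 | iter pos=4: | result := 84 | result -10
after: total := -7 | count := 4 | (min(total, step) == (limit - step)): false | limit := -16 | result := 1 | iter pos=2: | result := 14 | iter pos=3: | result := 21 | iter pos=4: | result := 28 | result -3
verdict: not equivalent; witness: base=-4, step=3, limit=-3


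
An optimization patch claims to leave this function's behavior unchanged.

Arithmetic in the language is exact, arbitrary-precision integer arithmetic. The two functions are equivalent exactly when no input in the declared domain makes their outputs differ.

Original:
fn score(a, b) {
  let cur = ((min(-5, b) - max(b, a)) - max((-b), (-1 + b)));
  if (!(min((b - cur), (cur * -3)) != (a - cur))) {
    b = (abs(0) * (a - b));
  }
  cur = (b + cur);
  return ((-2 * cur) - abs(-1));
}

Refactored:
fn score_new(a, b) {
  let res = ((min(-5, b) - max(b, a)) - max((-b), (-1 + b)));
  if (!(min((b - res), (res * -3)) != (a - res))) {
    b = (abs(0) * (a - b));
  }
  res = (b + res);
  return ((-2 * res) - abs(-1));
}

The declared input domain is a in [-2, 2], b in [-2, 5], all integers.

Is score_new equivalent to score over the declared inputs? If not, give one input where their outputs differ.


The two are interchangeable: local variable names differ, and every declared input agrees.
Tracing a=2, b=-1: score: cur = -8; (!(min((b - cur), (cur * -3)) != (a - cur))) -> false; cur = -9; return 17 | score_new: res = -8; (!(min((b - res), (res * -3)) != (a - res))) -> false; res = -9; return 17 — matching result 17.
Every one of the 40 inputs gives matching results.
verdict: equivalent


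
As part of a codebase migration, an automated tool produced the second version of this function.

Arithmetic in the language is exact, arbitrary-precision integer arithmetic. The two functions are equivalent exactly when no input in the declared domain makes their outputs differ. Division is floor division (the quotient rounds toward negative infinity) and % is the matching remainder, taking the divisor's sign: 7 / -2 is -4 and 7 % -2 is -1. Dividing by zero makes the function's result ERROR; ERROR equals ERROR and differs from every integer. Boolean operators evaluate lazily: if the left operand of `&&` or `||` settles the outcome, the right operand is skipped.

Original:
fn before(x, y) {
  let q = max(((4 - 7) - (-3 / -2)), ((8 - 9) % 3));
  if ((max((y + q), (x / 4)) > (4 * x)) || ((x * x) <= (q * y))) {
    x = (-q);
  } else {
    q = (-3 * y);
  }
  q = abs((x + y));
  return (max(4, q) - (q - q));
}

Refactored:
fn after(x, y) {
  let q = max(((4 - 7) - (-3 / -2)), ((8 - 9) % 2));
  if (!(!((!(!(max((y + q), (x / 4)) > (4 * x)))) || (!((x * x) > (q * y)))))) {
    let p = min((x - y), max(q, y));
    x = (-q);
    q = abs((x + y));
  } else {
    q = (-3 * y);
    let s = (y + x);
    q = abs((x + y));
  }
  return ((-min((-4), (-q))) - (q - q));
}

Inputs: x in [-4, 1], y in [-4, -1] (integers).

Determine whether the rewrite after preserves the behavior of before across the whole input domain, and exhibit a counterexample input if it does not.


Evaluate both at x=-4, y=-4.
before: q=2, then ((max((y + q), (x / 4)) > (4 * x)) || ((x * x) <= (q * y))) is true, then x=-2, then q=6, then returns 6
after: q=1, then (!(!((!(!(max((y + q), (x / 4)) > (4 * x)))) || (!((x * x) > (q * y)))))) is true, then p=0, then x=-1, then q=5, then returns 5
6 != 5, so the rewrite changes behavior.
verdict: not equivalent; witness: x=-4, y=-4


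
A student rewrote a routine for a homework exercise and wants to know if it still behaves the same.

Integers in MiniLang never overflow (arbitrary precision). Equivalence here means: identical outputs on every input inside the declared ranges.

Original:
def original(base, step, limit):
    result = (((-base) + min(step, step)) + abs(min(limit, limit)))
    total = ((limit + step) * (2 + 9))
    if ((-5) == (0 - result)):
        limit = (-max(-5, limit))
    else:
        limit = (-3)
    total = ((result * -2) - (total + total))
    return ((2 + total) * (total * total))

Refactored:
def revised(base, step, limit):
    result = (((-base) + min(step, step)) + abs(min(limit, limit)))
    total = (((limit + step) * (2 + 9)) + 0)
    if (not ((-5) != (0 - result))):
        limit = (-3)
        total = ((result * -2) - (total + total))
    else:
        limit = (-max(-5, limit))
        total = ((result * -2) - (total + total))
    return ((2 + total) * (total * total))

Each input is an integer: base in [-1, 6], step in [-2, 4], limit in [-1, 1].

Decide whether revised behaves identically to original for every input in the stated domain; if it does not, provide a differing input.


The edit looks behavioral (`((-5) == (0 - result))` became `((-5) != (0 - result))`), but over these ranges it never changes the outcome.
One worked example (base=5, step=3, limit=-1) — original: result=-1, then total=22, then ((-5) == (0 - result)) is false, then limit=-3, then total=-42, then returns -70560; revised: result=-1, then total=22, then (not ((-5) != (0 - result))) is false, then limit=1, then total=-42, then returns -70560; agreement on -70560.
Sweeping the whole domain (168 inputs) finds no disagreement.
verdict: equivalent


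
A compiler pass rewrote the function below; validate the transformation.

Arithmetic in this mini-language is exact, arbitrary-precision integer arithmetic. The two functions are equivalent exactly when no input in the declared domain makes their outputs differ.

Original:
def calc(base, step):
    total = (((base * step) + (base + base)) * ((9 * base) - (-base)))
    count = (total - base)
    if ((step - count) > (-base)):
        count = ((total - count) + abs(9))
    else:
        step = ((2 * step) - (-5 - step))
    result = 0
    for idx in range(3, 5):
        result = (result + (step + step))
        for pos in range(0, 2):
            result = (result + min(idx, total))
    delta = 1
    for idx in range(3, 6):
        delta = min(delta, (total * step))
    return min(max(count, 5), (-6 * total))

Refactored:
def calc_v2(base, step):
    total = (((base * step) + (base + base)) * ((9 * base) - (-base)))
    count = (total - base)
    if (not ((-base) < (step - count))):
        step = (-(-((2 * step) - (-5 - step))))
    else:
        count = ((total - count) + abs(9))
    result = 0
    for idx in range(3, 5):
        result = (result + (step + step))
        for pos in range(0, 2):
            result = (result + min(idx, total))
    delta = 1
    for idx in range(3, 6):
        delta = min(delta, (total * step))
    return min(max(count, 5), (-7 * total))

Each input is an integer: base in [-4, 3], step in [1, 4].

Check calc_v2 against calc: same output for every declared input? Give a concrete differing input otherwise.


Input base=-4, step=1: -2880 from calc versus -3360 from calc_v2.
verdict: not equivalent; witness: base=-4, step=1


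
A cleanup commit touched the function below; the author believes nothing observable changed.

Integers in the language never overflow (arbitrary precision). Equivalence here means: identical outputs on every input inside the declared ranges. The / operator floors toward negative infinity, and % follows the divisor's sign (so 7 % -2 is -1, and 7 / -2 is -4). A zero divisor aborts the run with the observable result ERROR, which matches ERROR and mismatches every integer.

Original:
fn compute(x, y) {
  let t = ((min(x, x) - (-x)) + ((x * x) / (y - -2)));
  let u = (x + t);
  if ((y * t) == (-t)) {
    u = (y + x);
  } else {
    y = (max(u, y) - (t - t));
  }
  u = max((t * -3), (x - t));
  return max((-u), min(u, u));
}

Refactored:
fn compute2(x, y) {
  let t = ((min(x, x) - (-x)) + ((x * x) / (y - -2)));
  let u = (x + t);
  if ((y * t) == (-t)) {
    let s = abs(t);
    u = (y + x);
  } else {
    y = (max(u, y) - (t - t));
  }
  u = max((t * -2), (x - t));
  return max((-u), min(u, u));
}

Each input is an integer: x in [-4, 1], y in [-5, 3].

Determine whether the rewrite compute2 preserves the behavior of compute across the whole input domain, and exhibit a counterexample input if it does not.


The rewrite breaks on x=-4, y=-5, where the results are 42 and 28.
compute: t=-14, then u=-18, then ((y * t) == (-t)) is false, then y=-5, then u=42, then returns 42
compute2: t=-14, then u=-18, then ((y * t) == (-t)) is false, then y=-5, then u=28, then returns 28
verdict: not equivalent; witness: x=-4, y=-5


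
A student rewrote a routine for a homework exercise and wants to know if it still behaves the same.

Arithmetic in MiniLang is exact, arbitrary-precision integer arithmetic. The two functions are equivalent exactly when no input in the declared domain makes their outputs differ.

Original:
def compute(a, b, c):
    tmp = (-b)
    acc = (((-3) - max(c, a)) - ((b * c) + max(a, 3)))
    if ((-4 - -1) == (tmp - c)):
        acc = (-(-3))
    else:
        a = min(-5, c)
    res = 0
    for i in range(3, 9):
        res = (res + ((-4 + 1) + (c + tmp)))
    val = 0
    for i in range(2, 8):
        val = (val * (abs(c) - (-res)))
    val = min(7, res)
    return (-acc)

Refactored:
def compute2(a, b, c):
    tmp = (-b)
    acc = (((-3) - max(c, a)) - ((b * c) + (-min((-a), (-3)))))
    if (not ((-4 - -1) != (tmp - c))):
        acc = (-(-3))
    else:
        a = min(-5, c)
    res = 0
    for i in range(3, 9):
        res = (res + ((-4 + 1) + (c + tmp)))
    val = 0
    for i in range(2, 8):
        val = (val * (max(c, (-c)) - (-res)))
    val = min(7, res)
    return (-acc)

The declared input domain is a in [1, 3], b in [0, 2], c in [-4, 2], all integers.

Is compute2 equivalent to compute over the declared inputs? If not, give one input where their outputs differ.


Side by side, the visible changes include: boolean connective usage differs; also min/max/abs usage differs; also comparison usage differs.
One worked example (a=3, b=0, c=-4) — compute: tmp := 0 | acc := -9 | ((-4 - -1) == (tmp - c)): false | a := -5 | res := 0 | iter i=3: | res := -7 | iter i=4: | res := -14 | iter i=5: | res := -21 | iter i=6: | res := -28 | iter i=7: | res := -35 | iter i=8: | res := -42 | val := 0 | iter i=2: | val := 0 | iter i=3: | val := 0 | iter i=4: | val := 0 | iter i=5: | val := 0 | iter i=6: | val := 0 | iter i=7: | val := 0 | val := -42 | result 9; compute2: tmp := 0 | acc := -9 | (not ((-4 - -1) != (tmp - c))): false | a := -5 | res := 0 | iter i=3: | res := -7 | iter i=4: | res := -14 | iter i=5: | res := -21 | iter i=6: | res := -28 | iter i=7: | res := -35 | iter i=8: | res := -42 | val := 0 | iter i=2: | val := 0 | iter i=3: | val := 0 | iter i=4: | val := 0 | iter i=5: | val := 0 | iter i=6: | val := 0 | iter i=7: | val := 0 | val := -42 | result 9; agreement on 9.
Checked all 63 inputs in the declared domain: the outputs agree on every one.
verdict: equivalent


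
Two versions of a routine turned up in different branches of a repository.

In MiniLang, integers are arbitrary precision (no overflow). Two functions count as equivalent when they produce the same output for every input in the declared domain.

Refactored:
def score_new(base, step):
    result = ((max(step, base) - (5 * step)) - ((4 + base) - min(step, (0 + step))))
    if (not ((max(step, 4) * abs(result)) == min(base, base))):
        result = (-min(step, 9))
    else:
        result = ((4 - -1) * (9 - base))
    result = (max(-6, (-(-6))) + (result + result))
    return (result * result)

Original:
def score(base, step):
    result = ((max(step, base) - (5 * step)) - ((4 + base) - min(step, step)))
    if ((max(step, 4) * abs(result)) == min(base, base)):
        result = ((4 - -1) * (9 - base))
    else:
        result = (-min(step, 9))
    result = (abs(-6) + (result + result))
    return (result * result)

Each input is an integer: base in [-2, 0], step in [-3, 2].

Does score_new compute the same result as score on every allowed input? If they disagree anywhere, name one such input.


This is a faithful refactor — boolean connective usage differs; constant usage differs; arithmetic usage differs; min/max/abs usage differs, but the computed results match everywhere.
One worked example (base=-1, step=-2) — score: result = 4; ((max(step, 4) * abs(result)) == min(base, base)) -> false; result = 2; result = 10; return 100; score_new: result = 4; (not ((max(step, 4) * abs(result)) == min(base, base))) -> true; result = 2; result = 10; return 100; agreement on 100.
Checked all 18 inputs in the declared domain: the outputs agree on every one.
verdict: equivalent


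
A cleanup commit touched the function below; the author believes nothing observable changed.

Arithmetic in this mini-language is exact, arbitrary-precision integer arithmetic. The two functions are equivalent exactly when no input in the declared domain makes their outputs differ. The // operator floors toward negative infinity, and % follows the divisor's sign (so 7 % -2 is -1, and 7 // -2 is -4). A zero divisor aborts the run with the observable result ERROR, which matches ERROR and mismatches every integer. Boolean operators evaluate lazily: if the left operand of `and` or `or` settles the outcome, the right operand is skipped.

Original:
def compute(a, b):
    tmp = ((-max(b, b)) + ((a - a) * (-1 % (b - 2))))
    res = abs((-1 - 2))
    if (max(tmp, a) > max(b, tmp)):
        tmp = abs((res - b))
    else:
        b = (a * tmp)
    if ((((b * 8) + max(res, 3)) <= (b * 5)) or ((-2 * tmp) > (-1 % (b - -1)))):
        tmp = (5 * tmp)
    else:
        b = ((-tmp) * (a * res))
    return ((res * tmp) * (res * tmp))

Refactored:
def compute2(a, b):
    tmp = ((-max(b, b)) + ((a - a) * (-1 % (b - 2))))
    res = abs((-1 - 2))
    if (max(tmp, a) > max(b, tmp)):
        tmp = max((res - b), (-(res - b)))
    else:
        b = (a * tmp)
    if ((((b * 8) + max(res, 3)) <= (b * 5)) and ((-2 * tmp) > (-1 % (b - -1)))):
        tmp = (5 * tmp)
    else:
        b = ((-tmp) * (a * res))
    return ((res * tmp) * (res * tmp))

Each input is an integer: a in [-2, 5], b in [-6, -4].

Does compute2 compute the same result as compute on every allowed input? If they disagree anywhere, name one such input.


Evaluate both at a=-2, b=-6.
compute: tmp=6, then res=3, then (max(tmp, a) > max(b, tmp)) is false, then b=-12, then ((((b * 8) + max(res, 3)) <= (b * 5)) or ((-2 * tmp) > (-1 % (b - -1)))) is true, then tmp=30, then returns 8100
compute2: tmp=6, then res=3, then (max(tmp, a) > max(b, tmp)) is false, then b=-12, then ((((b * 8) + max(res, 3)) <= (b * 5)) and ((-2 * tmp) > (-1 % (b - -1)))) is false, then b=36, then returns 324
8100 != 324, so the rewrite changes behavior.
verdict: not equivalent; witness: a=-2, b=-6


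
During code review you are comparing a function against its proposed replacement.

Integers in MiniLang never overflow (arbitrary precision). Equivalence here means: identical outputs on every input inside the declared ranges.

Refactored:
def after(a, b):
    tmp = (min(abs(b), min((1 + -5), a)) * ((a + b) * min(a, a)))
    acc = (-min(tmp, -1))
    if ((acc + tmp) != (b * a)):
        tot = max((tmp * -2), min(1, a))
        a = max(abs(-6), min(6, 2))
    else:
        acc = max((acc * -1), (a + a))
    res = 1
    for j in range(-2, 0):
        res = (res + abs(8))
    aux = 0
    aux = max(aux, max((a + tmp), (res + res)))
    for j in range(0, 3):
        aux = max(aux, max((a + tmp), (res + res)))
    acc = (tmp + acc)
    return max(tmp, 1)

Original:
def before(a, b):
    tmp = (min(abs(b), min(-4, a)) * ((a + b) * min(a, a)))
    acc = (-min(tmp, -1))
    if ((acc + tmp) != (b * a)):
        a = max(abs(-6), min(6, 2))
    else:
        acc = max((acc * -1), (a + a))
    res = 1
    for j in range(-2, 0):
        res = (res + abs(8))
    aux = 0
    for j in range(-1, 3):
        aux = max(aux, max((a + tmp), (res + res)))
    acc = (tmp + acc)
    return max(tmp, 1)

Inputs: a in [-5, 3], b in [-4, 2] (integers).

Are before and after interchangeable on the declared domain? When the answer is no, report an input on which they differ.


The two are interchangeable: min/max/abs usage differs, and statement counts differ, and arithmetic usage differs, and constant usage differs, and loop structure differs, and local variable names differ, and every declared input agrees.
Spot check at a=1, b=-3 — before: tmp = 8; acc = 1; ((acc + tmp) != (b * a)) -> true; a = 6; res = 1; [j=-2]; res = 9; [j=-1]; res = 17; aux = 0; [j=-1]; aux = 34; [j=0]; aux = 34; [j=1]; aux = 34; [j=2]; aux = 34; acc = 9; return 8. after: tmp = 8; acc = 1; ((acc + tmp) != (b * a)) -> true; tot = 1; a = 6; res = 1; [j=-2]; res = 9; [j=-1]; res = 17; aux = 0; aux = 34; [j=0]; aux = 34; [j=1]; aux = 34; [j=2]; aux = 34; acc = 9; return 8. Both give 8.
Across all 63 domain points the two functions coincide.
verdict: equivalent


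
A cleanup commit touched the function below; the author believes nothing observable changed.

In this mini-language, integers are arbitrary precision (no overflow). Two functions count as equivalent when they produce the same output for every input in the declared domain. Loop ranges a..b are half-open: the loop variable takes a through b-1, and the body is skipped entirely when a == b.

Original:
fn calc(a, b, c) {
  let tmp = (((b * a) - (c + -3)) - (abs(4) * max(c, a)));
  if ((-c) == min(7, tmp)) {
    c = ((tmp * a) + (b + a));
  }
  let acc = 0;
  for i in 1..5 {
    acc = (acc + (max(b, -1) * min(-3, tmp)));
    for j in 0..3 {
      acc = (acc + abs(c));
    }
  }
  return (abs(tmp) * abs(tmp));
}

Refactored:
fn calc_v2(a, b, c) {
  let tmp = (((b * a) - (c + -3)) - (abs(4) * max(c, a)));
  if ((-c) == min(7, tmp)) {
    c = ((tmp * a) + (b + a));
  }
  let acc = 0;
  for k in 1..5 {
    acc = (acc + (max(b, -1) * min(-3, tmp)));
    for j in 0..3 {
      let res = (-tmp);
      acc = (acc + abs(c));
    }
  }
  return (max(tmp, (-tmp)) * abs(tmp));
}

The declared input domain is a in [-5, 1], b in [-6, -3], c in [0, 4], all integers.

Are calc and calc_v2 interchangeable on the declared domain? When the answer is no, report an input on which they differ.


Equivalent — the differences include statement counts differ, min/max/abs usage differs, local variable names differ, yet no declared input distinguishes the two.
As a probe, take a=0, b=-5, c=2: calc runs tmp = -7; ((-c) == min(7, tmp)) -> false; acc = 0; [i=1]; acc = 7; [j=0]; acc = 9; [j=1]; acc = 11; [j=2]; acc = 13; [i=2]; acc = 20; [j=0]; acc = 22; [j=1]; acc = 24; [j=2]; acc = 26; [i=3]; acc = 33; [j=0]; acc = 35; [j=1]; acc = 37; [j=2]; acc = 39; [i=4]; acc = 46; [j=0]; acc = 48; [j=1]; acc = 50; [j=2]; acc = 52; return 49; calc_v2 runs tmp = -7; ((-c) == min(7, tmp)) -> false; acc = 0; [k=1]; acc = 7; [j=0]; res = 7; acc = 9; [j=1]; res = 7; acc = 11; [j=2]; res = 7; acc = 13; [k=2]; acc = 20; [j=0]; res = 7; acc = 22; [j=1]; res = 7; acc = 24; [j=2]; res = 7; acc = 26; [k=3]; acc = 33; [j=0]; res = 7; acc = 35; [j=1]; res = 7; acc = 37; [j=2]; res = 7; acc = 39; [k=4]; acc = 46; [j=0]; res = 7; acc = 48; [j=1]; res = 7; acc = 50; [j=2]; res = 7; acc = 52; return 49; both end at 49.
Every one of the 140 inputs gives matching results.
verdict: equivalent


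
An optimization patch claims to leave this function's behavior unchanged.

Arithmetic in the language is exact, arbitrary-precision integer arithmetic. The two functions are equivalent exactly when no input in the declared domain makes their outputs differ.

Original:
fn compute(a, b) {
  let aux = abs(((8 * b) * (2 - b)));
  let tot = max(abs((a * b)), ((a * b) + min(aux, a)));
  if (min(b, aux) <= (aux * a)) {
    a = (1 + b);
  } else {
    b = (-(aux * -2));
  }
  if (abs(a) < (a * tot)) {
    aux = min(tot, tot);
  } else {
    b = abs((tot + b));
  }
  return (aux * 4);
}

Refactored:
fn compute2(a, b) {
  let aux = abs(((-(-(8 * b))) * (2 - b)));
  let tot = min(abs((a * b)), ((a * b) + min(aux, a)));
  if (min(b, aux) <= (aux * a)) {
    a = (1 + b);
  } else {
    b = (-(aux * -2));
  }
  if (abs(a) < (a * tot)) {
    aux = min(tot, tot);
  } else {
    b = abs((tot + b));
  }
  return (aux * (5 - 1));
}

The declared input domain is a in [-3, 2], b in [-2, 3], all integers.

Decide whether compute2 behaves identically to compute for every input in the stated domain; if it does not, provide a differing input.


Not equivalent: a=-3, b=1 separates them (32 vs -24).
compute: aux=8, then tot=3, then (min(b, aux) <= (aux * a)) is false, then b=16, then (abs(a) < (a * tot)) is false, then b=19, then returns 32
compute2: aux=8, then tot=-6, then (min(b, aux) <= (aux * a)) is false, then b=16, then (abs(a) < (a * tot)) is true, then aux=-6, then returns -24
verdict: not equivalent; witness: a=-3, b=1
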